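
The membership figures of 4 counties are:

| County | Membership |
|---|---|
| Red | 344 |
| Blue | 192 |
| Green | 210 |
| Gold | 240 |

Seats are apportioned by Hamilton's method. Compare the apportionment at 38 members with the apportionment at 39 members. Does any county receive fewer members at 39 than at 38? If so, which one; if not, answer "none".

none

At 38 seats: Red 13, Blue 8, Green 8, Gold 9.
At 39 seats: Red 14, Blue 8, Green 8, Gold 9.
No county's allocation decreased.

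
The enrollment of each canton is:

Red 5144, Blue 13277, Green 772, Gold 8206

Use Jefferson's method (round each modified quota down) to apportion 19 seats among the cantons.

Standard divisor 27399/19 ≈ 1442.053; standard quotas: Red 3.567, Blue 9.207, Green 0.535, Gold 5.690.
Rounding down gives 3, 9, 0, 5 = 17 seats, so the divisor must be adjusted.
With modified divisor 1300: modified quotas Red 3.957, Blue 10.213, Green 0.594, Gold 6.312.
Rounding down: Red 3, Blue 10, Green 0, Gold 6 (total 19).

Red: 3, Blue: 10, Green: 0, Gold: 6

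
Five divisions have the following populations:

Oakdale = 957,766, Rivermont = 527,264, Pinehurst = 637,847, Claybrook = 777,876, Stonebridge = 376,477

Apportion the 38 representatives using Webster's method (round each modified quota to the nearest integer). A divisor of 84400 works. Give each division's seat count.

Oakdale=11; Rivermont=6; Pinehurst=8; Claybrook=9; Stonebridge=4

With modified divisor 84400: modified quotas Oakdale 11.348, Rivermont 6.247, Pinehurst 7.557, Claybrook 9.217, Stonebridge 4.461.
Rounding to the nearest integer: Oakdale 11, Rivermont 6, Pinehurst 8, Claybrook 9, Stonebridge 4 (total 38).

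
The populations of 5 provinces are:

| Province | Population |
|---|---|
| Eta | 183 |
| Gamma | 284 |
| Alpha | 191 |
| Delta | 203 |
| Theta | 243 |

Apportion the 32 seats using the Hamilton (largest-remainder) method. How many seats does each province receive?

Standard divisor: 1104 ÷ 32 ≈ 34.5.
Standard quotas: Eta 5.304, Gamma 8.232, Alpha 5.536, Delta 5.884, Theta 7.043.
Lower quotas: Eta 5, Gamma 8, Alpha 5, Delta 5, Theta 7 (sum 30, leaving 2 seats).
Remainders in descending order: Delta 0.884, Alpha 0.536, Eta 0.304, Gamma 0.232, Theta 0.043.
The surplus seats go to Delta, Alpha.

Eta 5, Gamma 8, Alpha 6, Delta 6, Theta 7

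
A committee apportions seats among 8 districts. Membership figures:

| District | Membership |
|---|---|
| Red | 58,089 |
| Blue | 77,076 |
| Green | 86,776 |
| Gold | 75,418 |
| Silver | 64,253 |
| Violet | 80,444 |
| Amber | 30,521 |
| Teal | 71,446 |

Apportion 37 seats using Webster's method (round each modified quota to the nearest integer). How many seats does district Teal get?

Standard divisor 544023/37 ≈ 14703.324; standard quotas: Red 3.951, Blue 5.242, Green 5.902, Gold 5.129, Silver 4.370, Violet 5.471, Amber 2.076, Teal 4.859.
Rounding to the nearest integer gives 4, 5, 6, 5, 4, 5, 2, 5 = 36 seats, so the divisor must be adjusted.
With modified divisor 14500: modified quotas Red 4.006, Blue 5.316, Green 5.985, Gold 5.201, Silver 4.431, Violet 5.548, Amber 2.105, Teal 4.927.
Rounding to the nearest integer: Red 4, Blue 5, Green 6, Gold 5, Silver 4, Violet 6, Amber 2, Teal 5 (total 37).
Teal receives 5.

5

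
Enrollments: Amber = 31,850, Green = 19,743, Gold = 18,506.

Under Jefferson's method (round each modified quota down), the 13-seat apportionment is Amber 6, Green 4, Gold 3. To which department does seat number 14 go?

Priority for the next seat is population ÷ (current seats + 1).
Priorities: Amber 4550.000, Green 3948.600, Gold 4626.500.
Highest priority: Gold.

Gold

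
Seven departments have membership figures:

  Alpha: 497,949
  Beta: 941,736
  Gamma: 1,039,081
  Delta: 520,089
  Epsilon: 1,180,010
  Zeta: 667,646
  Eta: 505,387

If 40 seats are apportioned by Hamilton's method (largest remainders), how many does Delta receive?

4

The standard divisor is 5351898/40 ≈ 133797.45.
Standard quotas: Alpha 3.7217, Beta 7.0385, Gamma 7.7661, Delta 3.8871, Epsilon 8.8194, Zeta 4.9900, Eta 3.7773.
Lower quotas: Alpha 3, Beta 7, Gamma 7, Delta 3, Epsilon 8, Zeta 4, Eta 3 (sum 35, leaving 5 seats).
Remainders in descending order: Zeta 0.9900, Delta 0.8871, Epsilon 0.8194, Eta 0.7773, Gamma 0.7661, Alpha 0.7217, Beta 0.0385.
Largest remainders: Zeta, Delta, Epsilon, Eta, Gamma receive the extra seats.
Delta receives 4.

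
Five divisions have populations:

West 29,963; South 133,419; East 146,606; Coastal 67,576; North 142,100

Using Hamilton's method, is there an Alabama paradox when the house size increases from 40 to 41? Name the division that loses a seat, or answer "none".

At 40 seats: West 3, South 10, East 11, Coastal 5, North 11.
At 41 seats: West 2, South 11, East 12, Coastal 5, North 11.
West drops from 3 to 2.

West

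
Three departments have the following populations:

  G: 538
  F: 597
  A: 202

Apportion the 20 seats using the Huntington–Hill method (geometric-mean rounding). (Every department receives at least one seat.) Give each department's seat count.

G 8; F 9; A 3

With divisor 67: modified quotas G 8.030, F 8.910, A 3.015.
Geometric-mean thresholds: G √(8·9)=8.485, F √(8·9)=8.485, A √(3·4)=3.464.
Each quota rounded against its threshold gives G 8, F 9, A 3 (total 20).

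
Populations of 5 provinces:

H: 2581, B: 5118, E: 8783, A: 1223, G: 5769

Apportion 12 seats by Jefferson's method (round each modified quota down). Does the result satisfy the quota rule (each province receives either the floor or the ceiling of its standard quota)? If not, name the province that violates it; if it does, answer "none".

none

Standard quotas: H 1.319, B 2.616, E 4.490, A 0.625, G 2.949.
Jefferson allocation: H 1, B 3, E 5, A 0, G 3.
Every allocation lies between the lower and upper quota.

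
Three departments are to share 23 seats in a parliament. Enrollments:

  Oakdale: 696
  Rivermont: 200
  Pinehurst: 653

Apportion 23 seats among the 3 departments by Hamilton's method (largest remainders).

Oakdale 10; Rivermont 3; Pinehurst 10

The standard divisor is 1549/23 ≈ 67.348.
Standard quotas: Oakdale 10.334, Rivermont 2.970, Pinehurst 9.696.
Lower quotas: Oakdale 10, Rivermont 2, Pinehurst 9 (sum 21, leaving 2 seats).
Remainders in descending order: Rivermont 0.970, Pinehurst 0.696, Oakdale 0.334.
The surplus seats go to Rivermont, Pinehurst.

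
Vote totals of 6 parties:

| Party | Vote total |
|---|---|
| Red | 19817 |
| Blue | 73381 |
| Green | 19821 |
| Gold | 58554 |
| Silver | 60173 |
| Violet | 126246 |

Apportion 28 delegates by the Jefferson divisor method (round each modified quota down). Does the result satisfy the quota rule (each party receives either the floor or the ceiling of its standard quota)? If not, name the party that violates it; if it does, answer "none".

Standard quotas: Red 1.550, Blue 5.739, Green 1.550, Gold 4.580, Silver 4.706, Violet 9.874.
Jefferson allocation: Red 1, Blue 6, Green 1, Gold 5, Silver 5, Violet 10.
Every allocation lies between the lower and upper quota.

none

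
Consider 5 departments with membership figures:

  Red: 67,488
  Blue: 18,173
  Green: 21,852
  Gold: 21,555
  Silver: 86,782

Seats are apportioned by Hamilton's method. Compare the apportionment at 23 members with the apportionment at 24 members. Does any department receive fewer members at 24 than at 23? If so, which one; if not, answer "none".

At 23 seats: Red 7, Blue 2, Green 3, Gold 2, Silver 9.
At 24 seats: Red 8, Blue 2, Green 2, Gold 2, Silver 10.
Green drops from 3 to 2.

Green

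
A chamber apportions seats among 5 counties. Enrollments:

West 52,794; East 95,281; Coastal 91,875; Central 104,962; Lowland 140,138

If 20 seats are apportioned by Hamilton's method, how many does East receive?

Total 485050; standard divisor 485050/20 ≈ 24252.5.
Standard quotas: West 2.1768, East 3.9287, Coastal 3.7883, Central 4.3279, Lowland 5.7783.
Lower quotas: West 2, East 3, Coastal 3, Central 4, Lowland 5 (sum 17, leaving 3 seats).
Remainders in descending order: East 0.9287, Coastal 0.7883, Lowland 0.7783, Central 0.3279, West 0.1768.
The surplus seats go to East, Coastal, Lowland.
East receives 4.

4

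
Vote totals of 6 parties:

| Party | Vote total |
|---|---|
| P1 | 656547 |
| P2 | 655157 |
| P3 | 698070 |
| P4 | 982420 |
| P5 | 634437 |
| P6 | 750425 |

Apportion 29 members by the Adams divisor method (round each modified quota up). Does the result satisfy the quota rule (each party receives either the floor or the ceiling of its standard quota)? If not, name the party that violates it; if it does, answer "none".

none

Standard quotas: P1 4.350, P2 4.341, P3 4.625, P4 6.509, P5 4.203, P6 4.972.
Adams allocation: P1 5, P2 4, P3 5, P4 6, P5 4, P6 5.
Every allocation lies between the lower and upper quota.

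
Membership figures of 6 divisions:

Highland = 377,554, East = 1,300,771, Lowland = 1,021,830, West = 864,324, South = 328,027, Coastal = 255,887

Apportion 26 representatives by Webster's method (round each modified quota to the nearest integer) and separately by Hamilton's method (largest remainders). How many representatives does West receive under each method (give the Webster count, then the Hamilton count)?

5 and 6

Webster: Highland 2, East 8, Lowland 7, West 5, South 2, Coastal 2.
Hamilton: Highland 2, East 8, Lowland 6, West 6, South 2, Coastal 2.
West gets 5 under Webster and 6 under Hamilton.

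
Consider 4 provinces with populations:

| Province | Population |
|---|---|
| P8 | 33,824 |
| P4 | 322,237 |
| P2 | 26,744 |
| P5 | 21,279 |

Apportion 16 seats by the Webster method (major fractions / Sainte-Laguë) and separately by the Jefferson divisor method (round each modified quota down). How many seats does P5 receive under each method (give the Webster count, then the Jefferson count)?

1 and 0

Webster: P8 1, P4 13, P2 1, P5 1.
Jefferson: P8 1, P4 14, P2 1, P5 0.
P5 gets 1 under Webster and 0 under Jefferson.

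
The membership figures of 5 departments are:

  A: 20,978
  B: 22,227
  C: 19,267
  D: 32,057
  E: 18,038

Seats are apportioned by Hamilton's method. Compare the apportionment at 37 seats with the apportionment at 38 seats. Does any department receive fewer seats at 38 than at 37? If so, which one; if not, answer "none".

none

At 37 seats: A 7, B 7, C 6, D 11, E 6.
At 38 seats: A 7, B 7, C 7, D 11, E 6.
No department's allocation decreased.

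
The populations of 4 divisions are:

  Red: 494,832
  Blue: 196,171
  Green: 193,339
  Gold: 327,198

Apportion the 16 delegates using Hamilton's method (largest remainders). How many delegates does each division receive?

Red 6, Blue 3, Green 3, Gold 4

Standard divisor: 1211540 ÷ 16 ≈ 75721.25.
Standard quotas: Red 6.5349, Blue 2.5907, Green 2.5533, Gold 4.3211.
Lower quotas: Red 6, Blue 2, Green 2, Gold 4 (sum 14, leaving 2 seats).
Remainders in descending order: Blue 0.5907, Green 0.5533, Red 0.5349, Gold 0.3211.
The surplus seats go to Blue, Green.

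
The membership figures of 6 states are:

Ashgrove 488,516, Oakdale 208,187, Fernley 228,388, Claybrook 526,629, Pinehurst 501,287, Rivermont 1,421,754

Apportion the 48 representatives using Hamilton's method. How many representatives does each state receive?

The standard divisor is 3374761/48 ≈ 70307.521.
Standard quotas: Ashgrove 6.9483, Oakdale 2.9611, Fernley 3.2484, Claybrook 7.4904, Pinehurst 7.1299, Rivermont 20.2219.
Lower quotas: Ashgrove 6, Oakdale 2, Fernley 3, Claybrook 7, Pinehurst 7, Rivermont 20 (sum 45, leaving 3 seats).
Remainders in descending order: Oakdale 0.9611, Ashgrove 0.9483, Claybrook 0.4904, Fernley 0.2484, Rivermont 0.2219, Pinehurst 0.1299.
The surplus seats go to Oakdale, Ashgrove, Claybrook.

Ashgrove: 7; Oakdale: 3; Fernley: 3; Claybrook: 8; Pinehurst: 7; Rivermont: 20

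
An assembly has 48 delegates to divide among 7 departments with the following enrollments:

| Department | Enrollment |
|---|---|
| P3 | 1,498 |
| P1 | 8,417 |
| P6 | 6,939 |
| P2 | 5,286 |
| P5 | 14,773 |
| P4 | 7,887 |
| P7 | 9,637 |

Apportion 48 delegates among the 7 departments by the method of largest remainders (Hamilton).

P3 1, P1 7, P6 6, P2 5, P5 13, P4 7, P7 9

Total 54437; standard divisor 54437/48 ≈ 1134.104.
Standard quotas: P3 1.3209, P1 7.4217, P6 6.1185, P2 4.6609, P5 13.0261, P4 6.9544, P7 8.4975.
Lower quotas: P3 1, P1 7, P6 6, P2 4, P5 13, P4 6, P7 8 (sum 45, leaving 3 seats).
Remainders in descending order: P4 0.9544, P2 0.6609, P7 0.4975, P1 0.4217, P3 0.3209, P6 0.1185, P5 0.0261.
The surplus seats go to P4, P2, P7.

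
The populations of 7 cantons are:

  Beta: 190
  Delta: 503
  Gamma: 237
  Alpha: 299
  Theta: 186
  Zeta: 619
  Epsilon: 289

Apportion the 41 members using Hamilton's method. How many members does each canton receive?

Standard divisor: 2323 ÷ 41 ≈ 56.659.
Standard quotas: Beta 3.353, Delta 8.878, Gamma 4.183, Alpha 5.277, Theta 3.283, Zeta 10.925, Epsilon 5.101.
Lower quotas: Beta 3, Delta 8, Gamma 4, Alpha 5, Theta 3, Zeta 10, Epsilon 5 (sum 38, leaving 3 seats).
Remainders in descending order: Zeta 0.925, Delta 0.878, Beta 0.353, Theta 0.283, Alpha 0.277, Gamma 0.183, Epsilon 0.101.
The surplus seats go to Zeta, Delta, Beta.

Beta 4, Delta 9, Gamma 4, Alpha 5, Theta 3, Zeta 11, Epsilon 5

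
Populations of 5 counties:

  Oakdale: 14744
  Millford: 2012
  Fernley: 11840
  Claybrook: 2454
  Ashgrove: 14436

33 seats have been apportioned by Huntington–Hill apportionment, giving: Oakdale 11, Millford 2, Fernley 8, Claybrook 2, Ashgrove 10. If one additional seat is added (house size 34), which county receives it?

Priority for the next seat is population ÷ (√(s·(s+1))).
Priorities: Oakdale 1283.300, Millford 821.396, Fernley 1395.357, Claybrook 1001.841, Ashgrove 1376.419.
Highest priority: Fernley.

Fernley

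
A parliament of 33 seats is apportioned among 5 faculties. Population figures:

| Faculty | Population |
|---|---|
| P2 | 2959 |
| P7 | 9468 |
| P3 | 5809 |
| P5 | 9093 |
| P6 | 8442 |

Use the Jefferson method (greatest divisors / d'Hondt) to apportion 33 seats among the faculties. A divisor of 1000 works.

P2: 2, P7: 9, P3: 5, P5: 9, P6: 8

With modified divisor 1000: modified quotas P2 2.959, P7 9.468, P3 5.809, P5 9.093, P6 8.442.
Rounding down: P2 2, P7 9, P3 5, P5 9, P6 8 (total 33).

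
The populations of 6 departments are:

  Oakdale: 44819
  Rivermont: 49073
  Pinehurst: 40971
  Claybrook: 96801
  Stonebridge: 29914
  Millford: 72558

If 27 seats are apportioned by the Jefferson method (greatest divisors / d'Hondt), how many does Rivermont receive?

Standard divisor 334136/27 ≈ 12375.407; standard quotas: Oakdale 3.622, Rivermont 3.965, Pinehurst 3.311, Claybrook 7.822, Stonebridge 2.417, Millford 5.863.
Rounding down gives 3, 3, 3, 7, 2, 5 = 23 seats, so the divisor must be adjusted.
With modified divisor 11000: modified quotas Oakdale 4.074, Rivermont 4.461, Pinehurst 3.725, Claybrook 8.800, Stonebridge 2.719, Millford 6.596.
Rounding down: Oakdale 4, Rivermont 4, Pinehurst 3, Claybrook 8, Stonebridge 2, Millford 6 (total 27).
Rivermont receives 4.

4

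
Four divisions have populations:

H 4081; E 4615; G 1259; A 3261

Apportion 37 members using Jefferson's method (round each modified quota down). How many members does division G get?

3

Standard divisor 13216/37 ≈ 357.189; standard quotas: H 11.425, E 12.920, G 3.525, A 9.130.
Rounding down gives 11, 12, 3, 9 = 35 seats, so the divisor must be adjusted.
With modified divisor 335: modified quotas H 12.182, E 13.776, G 3.758, A 9.734.
Rounding down: H 12, E 13, G 3, A 9 (total 37).
G receives 3.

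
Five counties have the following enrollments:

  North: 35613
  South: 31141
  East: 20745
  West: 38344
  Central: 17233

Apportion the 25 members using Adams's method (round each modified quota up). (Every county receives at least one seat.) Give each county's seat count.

North 6, South 5, East 4, West 7, Central 3

Standard divisor 143076/25 ≈ 5723.04; standard quotas: North 6.223, South 5.441, East 3.625, West 6.700, Central 3.011.
Rounding up gives 7, 6, 4, 7, 4 = 28 seats, so the divisor must be adjusted.
With modified divisor 6300: modified quotas North 5.653, South 4.943, East 3.293, West 6.086, Central 2.735.
Rounding up: North 6, South 5, East 4, West 7, Central 3 (total 25).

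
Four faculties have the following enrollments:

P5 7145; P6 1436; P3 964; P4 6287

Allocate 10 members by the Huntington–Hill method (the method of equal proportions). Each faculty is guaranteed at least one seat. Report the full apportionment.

With divisor 1706: modified quotas P5 4.188, P6 0.842, P3 0.565, P4 3.685.
Geometric-mean thresholds: P5 √(4·5)=4.472, P6 (min 1), P3 (min 1), P4 √(3·4)=3.464.
Each quota rounded against its threshold gives P5 4, P6 1, P3 1, P4 4 (total 10).

P5 4, P6 1, P3 1, P4 4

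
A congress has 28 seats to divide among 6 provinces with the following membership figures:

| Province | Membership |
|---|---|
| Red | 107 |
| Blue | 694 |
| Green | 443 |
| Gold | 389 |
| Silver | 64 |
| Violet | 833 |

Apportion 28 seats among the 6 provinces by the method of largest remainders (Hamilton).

Red: 1; Blue: 8; Green: 5; Gold: 4; Silver: 1; Violet: 9

The standard divisor is 2530/28 ≈ 90.357.
Standard quotas: Red 1.184, Blue 7.681, Green 4.903, Gold 4.305, Silver 0.708, Violet 9.219.
Lower quotas: Red 1, Blue 7, Green 4, Gold 4, Silver 0, Violet 9 (sum 25, leaving 3 seats).
Remainders in descending order: Green 0.903, Silver 0.708, Blue 0.681, Gold 0.305, Violet 0.219, Red 0.184.
Largest remainders: Green, Silver, Blue receive the extra seats.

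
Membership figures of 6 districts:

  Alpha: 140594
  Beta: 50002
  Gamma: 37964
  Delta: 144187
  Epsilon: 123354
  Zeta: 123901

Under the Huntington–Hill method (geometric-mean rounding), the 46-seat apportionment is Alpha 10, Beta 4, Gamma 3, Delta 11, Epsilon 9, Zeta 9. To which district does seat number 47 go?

Priority for the next seat is population ÷ (√(s·(s+1))).
Priorities: Alpha 13405.112, Beta 11180.787, Gamma 10959.263, Delta 12549.867, Epsilon 13002.653, Zeta 13060.312.
Highest priority: Alpha.

Alpha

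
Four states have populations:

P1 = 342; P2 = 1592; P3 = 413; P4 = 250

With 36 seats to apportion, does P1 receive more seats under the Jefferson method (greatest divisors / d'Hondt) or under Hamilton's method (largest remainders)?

Jefferson: P1 4, P2 23, P3 6, P4 3.
Hamilton: P1 5, P2 22, P3 6, P4 3.
P1 gets 4 under Jefferson and 5 under Hamilton.

Hamilton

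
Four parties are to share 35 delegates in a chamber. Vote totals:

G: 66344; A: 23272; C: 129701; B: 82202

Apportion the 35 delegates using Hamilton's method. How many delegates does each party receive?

G 8, A 3, C 15, B 9

Total 301519; standard divisor 301519/35 ≈ 8614.829.
Standard quotas: G 7.7011, A 2.7014, C 15.0556, B 9.5419.
Lower quotas: G 7, A 2, C 15, B 9 (sum 33, leaving 2 seats).
Remainders in descending order: A 0.7014, G 0.7011, B 0.5419, C 0.0556.
Largest remainders: A, G receive the extra seats.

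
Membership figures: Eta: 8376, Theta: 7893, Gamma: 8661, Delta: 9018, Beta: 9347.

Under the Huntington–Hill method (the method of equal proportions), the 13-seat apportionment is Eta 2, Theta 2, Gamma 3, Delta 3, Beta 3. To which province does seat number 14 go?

Priority for the next seat is population ÷ (√(s·(s+1))).
Priorities: Eta 3419.488, Theta 3222.304, Gamma 2500.215, Delta 2603.272, Beta 2698.246.
Highest priority: Eta.

Eta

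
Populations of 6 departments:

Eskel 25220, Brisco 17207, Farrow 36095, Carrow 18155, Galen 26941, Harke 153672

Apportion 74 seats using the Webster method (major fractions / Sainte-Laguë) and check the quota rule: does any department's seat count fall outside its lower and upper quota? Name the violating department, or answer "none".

Harke

Standard quotas: Eskel 6.730, Brisco 4.592, Farrow 9.633, Carrow 4.845, Galen 7.190, Harke 41.010.
Webster allocation: Eskel 7, Brisco 5, Farrow 10, Carrow 5, Galen 7, Harke 40.
Harke has quota 41.010 (lower 41, upper 42) but receives 40 — outside the quota interval.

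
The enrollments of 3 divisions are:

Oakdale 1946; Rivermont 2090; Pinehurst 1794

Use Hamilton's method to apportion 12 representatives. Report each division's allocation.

Total 5830; standard divisor 5830/12 ≈ 485.833.
Standard quotas: Oakdale 4.005, Rivermont 4.302, Pinehurst 3.693.
Lower quotas: Oakdale 4, Rivermont 4, Pinehurst 3 (sum 11, leaving 1 seat).
Remainders in descending order: Pinehurst 0.693, Rivermont 0.302, Oakdale 0.005.
Largest remainder: Pinehurst receives the extra seat.

Oakdale: 4; Rivermont: 4; Pinehurst: 4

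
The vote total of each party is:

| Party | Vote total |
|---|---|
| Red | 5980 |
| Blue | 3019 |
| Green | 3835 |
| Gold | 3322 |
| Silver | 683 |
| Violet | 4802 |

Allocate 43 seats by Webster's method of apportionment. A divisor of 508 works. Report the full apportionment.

Red 12, Blue 6, Green 8, Gold 7, Silver 1, Violet 9

With modified divisor 508: modified quotas Red 11.772, Blue 5.943, Green 7.549, Gold 6.539, Silver 1.344, Violet 9.453.
Rounding to the nearest integer: Red 12, Blue 6, Green 8, Gold 7, Silver 1, Violet 9 (total 43).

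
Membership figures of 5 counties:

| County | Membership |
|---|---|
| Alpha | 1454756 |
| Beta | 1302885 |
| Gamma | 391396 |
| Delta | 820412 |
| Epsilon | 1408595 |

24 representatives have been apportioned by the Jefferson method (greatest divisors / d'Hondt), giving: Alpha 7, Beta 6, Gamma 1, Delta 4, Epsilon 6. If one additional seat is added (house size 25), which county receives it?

Priority for the next seat is population ÷ (current seats + 1).
Priorities: Alpha 181844.500, Beta 186126.429, Gamma 195698.000, Delta 164082.400, Epsilon 201227.857.
Highest priority: Epsilon.

Epsilon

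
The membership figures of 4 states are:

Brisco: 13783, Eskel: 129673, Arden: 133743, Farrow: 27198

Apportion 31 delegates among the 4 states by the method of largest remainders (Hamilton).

Total 304397; standard divisor 304397/31 ≈ 9819.258.
Standard quotas: Brisco 1.4037, Eskel 13.2060, Arden 13.6205, Farrow 2.7699.
Lower quotas: Brisco 1, Eskel 13, Arden 13, Farrow 2 (sum 29, leaving 2 seats).
Remainders in descending order: Farrow 0.7699, Arden 0.6205, Brisco 0.4037, Eskel 0.2060.
Largest remainders: Farrow, Arden receive the extra seats.

Brisco: 1, Eskel: 13, Arden: 14, Farrow: 3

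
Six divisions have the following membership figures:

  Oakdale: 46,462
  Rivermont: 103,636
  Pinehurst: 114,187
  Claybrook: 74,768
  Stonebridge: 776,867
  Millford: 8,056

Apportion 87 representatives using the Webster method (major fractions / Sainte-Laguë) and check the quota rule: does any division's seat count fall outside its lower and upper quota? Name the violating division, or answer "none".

Stonebridge

Standard quotas: Oakdale 3.596, Rivermont 8.022, Pinehurst 8.839, Claybrook 5.787, Stonebridge 60.132, Millford 0.624.
Webster allocation: Oakdale 4, Rivermont 8, Pinehurst 9, Claybrook 6, Stonebridge 59, Millford 1.
Stonebridge has quota 60.132 (lower 60, upper 61) but receives 59 — outside the quota interval.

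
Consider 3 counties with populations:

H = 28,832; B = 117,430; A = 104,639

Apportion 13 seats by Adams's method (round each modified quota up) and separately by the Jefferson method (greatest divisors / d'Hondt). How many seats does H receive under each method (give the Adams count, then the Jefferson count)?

Adams: H 2, B 6, A 5.
Jefferson: H 1, B 6, A 6.
H gets 2 under Adams and 1 under Jefferson.

2 and 1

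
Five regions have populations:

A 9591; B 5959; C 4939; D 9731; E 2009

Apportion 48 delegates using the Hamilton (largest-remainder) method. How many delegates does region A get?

14

Total 32229; standard divisor 32229/48 ≈ 671.438.
Standard quotas: A 14.2843, B 8.8750, C 7.3559, D 14.4928, E 2.9921.
Lower quotas: A 14, B 8, C 7, D 14, E 2 (sum 45, leaving 3 seats).
Remainders in descending order: E 0.9921, B 0.8750, D 0.4928, C 0.3559, A 0.2843.
Largest remainders: E, B, D receive the extra seats.
A receives 14.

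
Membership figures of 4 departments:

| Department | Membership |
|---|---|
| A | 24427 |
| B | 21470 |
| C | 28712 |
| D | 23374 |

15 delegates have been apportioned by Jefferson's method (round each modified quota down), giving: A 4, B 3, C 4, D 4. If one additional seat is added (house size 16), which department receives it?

C

Priority for the next seat is population ÷ (current seats + 1).
Priorities: A 4885.400, B 5367.500, C 5742.400, D 4674.800.
Highest priority: C.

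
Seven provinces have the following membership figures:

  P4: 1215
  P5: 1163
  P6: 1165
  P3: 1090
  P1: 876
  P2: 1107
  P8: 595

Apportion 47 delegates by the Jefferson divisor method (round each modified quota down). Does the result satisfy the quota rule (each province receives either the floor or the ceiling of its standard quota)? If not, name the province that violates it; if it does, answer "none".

none

Standard quotas: P4 7.919, P5 7.580, P6 7.593, P3 7.104, P1 5.710, P2 7.215, P8 3.878.
Jefferson allocation: P4 8, P5 7, P6 8, P3 7, P1 6, P2 7, P8 4.
Every allocation lies between the lower and upper quota.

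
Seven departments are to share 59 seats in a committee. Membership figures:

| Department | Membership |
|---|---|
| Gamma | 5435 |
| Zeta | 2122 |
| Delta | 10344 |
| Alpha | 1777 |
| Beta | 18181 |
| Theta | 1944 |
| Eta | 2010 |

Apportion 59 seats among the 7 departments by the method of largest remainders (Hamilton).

Gamma 8, Zeta 3, Delta 14, Alpha 2, Beta 26, Theta 3, Eta 3

Total 41813; standard divisor 41813/59 ≈ 708.695.
Standard quotas: Gamma 7.6690, Zeta 2.9942, Delta 14.5958, Alpha 2.5074, Beta 25.6542, Theta 2.7431, Eta 2.8362.
Lower quotas: Gamma 7, Zeta 2, Delta 14, Alpha 2, Beta 25, Theta 2, Eta 2 (sum 54, leaving 5 seats).
Remainders in descending order: Zeta 0.9942, Eta 0.8362, Theta 0.7431, Gamma 0.6690, Beta 0.6542, Delta 0.5958, Alpha 0.5074.
Largest remainders: Zeta, Eta, Theta, Gamma, Beta receive the extra seats.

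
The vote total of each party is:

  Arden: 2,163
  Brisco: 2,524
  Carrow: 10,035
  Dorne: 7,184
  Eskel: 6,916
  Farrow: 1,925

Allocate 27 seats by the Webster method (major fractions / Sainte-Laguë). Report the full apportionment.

Arden 2, Brisco 2, Carrow 9, Dorne 6, Eskel 6, Farrow 2

Standard divisor 30747/27 ≈ 1138.778; standard quotas: Arden 1.899, Brisco 2.216, Carrow 8.812, Dorne 6.309, Eskel 6.073, Farrow 1.690.
Rounding to the nearest integer gives Arden 2, Brisco 2, Carrow 9, Dorne 6, Eskel 6, Farrow 2 — total 27, matching the house size, so no adjustment is needed.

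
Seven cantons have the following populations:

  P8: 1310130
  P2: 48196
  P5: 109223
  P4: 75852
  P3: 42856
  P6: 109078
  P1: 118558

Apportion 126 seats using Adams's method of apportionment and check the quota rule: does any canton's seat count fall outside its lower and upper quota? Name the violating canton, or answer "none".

P8

Standard quotas: P8 91.007, P2 3.348, P5 7.587, P4 5.269, P3 2.977, P6 7.577, P1 8.235.
Adams allocation: P8 89, P2 4, P5 8, P4 6, P3 3, P6 8, P1 8.
P8 has quota 91.007 (lower 91, upper 92) but receives 89 — outside the quota interval.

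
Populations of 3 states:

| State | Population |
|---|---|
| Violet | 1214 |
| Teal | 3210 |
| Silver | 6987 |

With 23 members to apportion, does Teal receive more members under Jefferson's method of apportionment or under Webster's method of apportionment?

Jefferson: Violet 2, Teal 6, Silver 15.
Webster: Violet 2, Teal 7, Silver 14.
Teal gets 6 under Jefferson and 7 under Webster.

Webster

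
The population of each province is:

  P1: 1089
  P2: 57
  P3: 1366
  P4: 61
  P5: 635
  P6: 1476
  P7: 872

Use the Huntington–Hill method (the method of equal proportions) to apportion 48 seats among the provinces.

With divisor 117: modified quotas P1 9.308, P2 0.487, P3 11.675, P4 0.521, P5 5.427, P6 12.615, P7 7.453.
Geometric-mean thresholds: P1 √(9·10)=9.487, P2 (min 1), P3 √(11·12)=11.489, P4 (min 1), P5 √(5·6)=5.477, P6 √(12·13)=12.490, P7 √(7·8)=7.483.
Each quota rounded against its threshold gives P1 9, P2 1, P3 12, P4 1, P5 5, P6 13, P7 7 (total 48).

P1 9, P2 1, P3 12, P4 1, P5 5, P6 13, P7 7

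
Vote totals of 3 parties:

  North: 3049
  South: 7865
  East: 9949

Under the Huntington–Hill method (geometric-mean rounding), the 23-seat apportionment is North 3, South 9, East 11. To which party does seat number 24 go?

North

Priority for the next seat is population ÷ (√(s·(s+1))).
Priorities: North 880.170, South 829.044, East 865.949.
Highest priority: North.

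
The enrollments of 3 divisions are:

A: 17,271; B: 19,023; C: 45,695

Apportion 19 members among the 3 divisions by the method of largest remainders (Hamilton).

A 4, B 4, C 11

The standard divisor is 81989/19 ≈ 4315.211.
Standard quotas: A 4.0024, B 4.4084, C 10.5893.
Lower quotas: A 4, B 4, C 10 (sum 18, leaving 1 seat).
Remainders in descending order: C 0.5893, B 0.4084, A 0.0024.
The surplus seat goes to C.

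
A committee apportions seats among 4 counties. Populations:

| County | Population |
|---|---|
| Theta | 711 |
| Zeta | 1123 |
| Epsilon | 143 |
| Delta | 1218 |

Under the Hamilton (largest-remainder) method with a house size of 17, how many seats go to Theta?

Total 3195; standard divisor 3195/17 ≈ 187.941.
Standard quotas: Theta 3.783, Zeta 5.975, Epsilon 0.761, Delta 6.481.
Lower quotas: Theta 3, Zeta 5, Epsilon 0, Delta 6 (sum 14, leaving 3 seats).
Remainders in descending order: Zeta 0.975, Theta 0.783, Epsilon 0.761, Delta 0.481.
Largest remainders: Zeta, Theta, Epsilon receive the extra seats.
Theta receives 4.

4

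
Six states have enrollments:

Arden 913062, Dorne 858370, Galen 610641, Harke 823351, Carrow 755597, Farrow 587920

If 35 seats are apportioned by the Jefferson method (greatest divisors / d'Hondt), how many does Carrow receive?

6

Standard divisor 4548941/35 ≈ 129969.743; standard quotas: Arden 7.025, Dorne 6.604, Galen 4.698, Harke 6.335, Carrow 5.814, Farrow 4.524.
Rounding down gives 7, 6, 4, 6, 5, 4 = 32 seats, so the divisor must be adjusted.
With modified divisor 119900: modified quotas Arden 7.615, Dorne 7.159, Galen 5.093, Harke 6.867, Carrow 6.302, Farrow 4.903.
Rounding down: Arden 7, Dorne 7, Galen 5, Harke 6, Carrow 6, Farrow 4 (total 35).
Carrow receives 6.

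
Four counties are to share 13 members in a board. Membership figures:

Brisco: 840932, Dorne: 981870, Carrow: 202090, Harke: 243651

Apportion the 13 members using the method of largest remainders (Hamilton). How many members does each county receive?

Standard divisor: 2268543 ÷ 13 ≈ 174503.308.
Standard quotas: Brisco 4.8190, Dorne 5.6267, Carrow 1.1581, Harke 1.3963.
Lower quotas: Brisco 4, Dorne 5, Carrow 1, Harke 1 (sum 11, leaving 2 seats).
Remainders in descending order: Brisco 0.8190, Dorne 0.6267, Harke 0.3963, Carrow 0.1581.
The surplus seats go to Brisco, Dorne.

Brisco: 5, Dorne: 6, Carrow: 1, Harke: 1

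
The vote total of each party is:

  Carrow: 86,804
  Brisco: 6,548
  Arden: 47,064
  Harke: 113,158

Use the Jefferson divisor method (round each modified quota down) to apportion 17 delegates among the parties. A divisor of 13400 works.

With modified divisor 13400: modified quotas Carrow 6.478, Brisco 0.489, Arden 3.512, Harke 8.445.
Rounding down: Carrow 6, Brisco 0, Arden 3, Harke 8 (total 17).

Carrow 6, Brisco 0, Arden 3, Harke 8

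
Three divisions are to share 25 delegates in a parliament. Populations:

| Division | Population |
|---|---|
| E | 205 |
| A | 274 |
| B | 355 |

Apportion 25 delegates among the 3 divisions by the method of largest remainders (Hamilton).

Total 834; standard divisor 834/25 ≈ 33.36.
Standard quotas: E 6.145, A 8.213, B 10.641.
Lower quotas: E 6, A 8, B 10 (sum 24, leaving 1 seat).
Remainders in descending order: B 0.641, A 0.213, E 0.145.
The surplus seat goes to B.

E 6; A 8; B 11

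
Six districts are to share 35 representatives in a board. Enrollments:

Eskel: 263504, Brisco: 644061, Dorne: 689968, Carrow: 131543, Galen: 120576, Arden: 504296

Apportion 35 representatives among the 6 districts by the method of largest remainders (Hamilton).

Eskel: 4; Brisco: 10; Dorne: 10; Carrow: 2; Galen: 2; Arden: 7

Total 2353948; standard divisor 2353948/35 ≈ 67255.657.
Standard quotas: Eskel 3.9179, Brisco 9.5763, Dorne 10.2589, Carrow 1.9559, Galen 1.7928, Arden 7.4982.
Lower quotas: Eskel 3, Brisco 9, Dorne 10, Carrow 1, Galen 1, Arden 7 (sum 31, leaving 4 seats).
Remainders in descending order: Carrow 0.9559, Eskel 0.9179, Galen 0.7928, Brisco 0.5763, Arden 0.4982, Dorne 0.2589.
The surplus seats go to Carrow, Eskel, Galen, Brisco.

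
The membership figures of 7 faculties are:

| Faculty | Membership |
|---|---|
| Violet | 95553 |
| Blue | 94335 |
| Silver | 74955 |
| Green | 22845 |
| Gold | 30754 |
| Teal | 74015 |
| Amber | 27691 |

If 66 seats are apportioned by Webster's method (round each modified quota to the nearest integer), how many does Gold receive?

5

Standard divisor 420148/66 ≈ 6365.879; standard quotas: Violet 15.010, Blue 14.819, Silver 11.774, Green 3.589, Gold 4.831, Teal 11.627, Amber 4.350.
Rounding to the nearest integer gives 15, 15, 12, 4, 5, 12, 4 = 67 seats, so the divisor must be adjusted.
With modified divisor 6470: modified quotas Violet 14.769, Blue 14.580, Silver 11.585, Green 3.531, Gold 4.753, Teal 11.440, Amber 4.280.
Rounding to the nearest integer: Violet 15, Blue 15, Silver 12, Green 4, Gold 5, Teal 11, Amber 4 (total 66).
Gold receives 5.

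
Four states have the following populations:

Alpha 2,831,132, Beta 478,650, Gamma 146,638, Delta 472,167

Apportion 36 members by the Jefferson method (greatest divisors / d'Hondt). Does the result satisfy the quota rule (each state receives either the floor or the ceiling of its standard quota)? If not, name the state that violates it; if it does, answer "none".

Alpha

Standard quotas: Alpha 25.943, Beta 4.386, Gamma 1.344, Delta 4.327.
Jefferson allocation: Alpha 27, Beta 4, Gamma 1, Delta 4.
Alpha has quota 25.943 (lower 25, upper 26) but receives 27 — outside the quota interval.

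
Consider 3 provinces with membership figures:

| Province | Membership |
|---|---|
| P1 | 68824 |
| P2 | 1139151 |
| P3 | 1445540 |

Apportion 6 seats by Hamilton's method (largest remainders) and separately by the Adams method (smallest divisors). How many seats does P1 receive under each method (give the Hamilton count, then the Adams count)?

0 and 1

Hamilton: P1 0, P2 3, P3 3.
Adams: P1 1, P2 2, P3 3.
P1 gets 0 under Hamilton and 1 under Adams.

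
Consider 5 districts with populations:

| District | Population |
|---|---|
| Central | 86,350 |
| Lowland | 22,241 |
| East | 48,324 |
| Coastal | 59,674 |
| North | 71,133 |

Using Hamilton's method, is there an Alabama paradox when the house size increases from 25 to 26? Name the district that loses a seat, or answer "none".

At 25 seats: Central 8, Lowland 2, East 4, Coastal 5, North 6.
At 26 seats: Central 8, Lowland 2, East 4, Coastal 5, North 7.
No district's allocation decreased.

none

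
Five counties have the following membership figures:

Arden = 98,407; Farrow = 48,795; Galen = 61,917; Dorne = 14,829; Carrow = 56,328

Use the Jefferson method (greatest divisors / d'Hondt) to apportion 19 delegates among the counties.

Arden: 7; Farrow: 3; Galen: 4; Dorne: 1; Carrow: 4

Standard divisor 280276/19 ≈ 14751.368; standard quotas: Arden 6.671, Farrow 3.308, Galen 4.197, Dorne 1.005, Carrow 3.818.
Rounding down gives 6, 3, 4, 1, 3 = 17 seats, so the divisor must be adjusted.
With modified divisor 13200: modified quotas Arden 7.455, Farrow 3.697, Galen 4.691, Dorne 1.123, Carrow 4.267.
Rounding down: Arden 7, Farrow 3, Galen 4, Dorne 1, Carrow 4 (total 19).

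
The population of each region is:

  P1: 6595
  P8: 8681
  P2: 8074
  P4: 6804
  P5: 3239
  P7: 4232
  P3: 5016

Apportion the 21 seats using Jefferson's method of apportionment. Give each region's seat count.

P1 3, P8 5, P2 4, P4 4, P5 1, P7 2, P3 2

Standard divisor 42641/21 ≈ 2030.524; standard quotas: P1 3.248, P8 4.275, P2 3.976, P4 3.351, P5 1.595, P7 2.084, P3 2.470.
Rounding down gives 3, 4, 3, 3, 1, 2, 2 = 18 seats, so the divisor must be adjusted.
With modified divisor 1690: modified quotas P1 3.902, P8 5.137, P2 4.778, P4 4.026, P5 1.917, P7 2.504, P3 2.968.
Rounding down: P1 3, P8 5, P2 4, P4 4, P5 1, P7 2, P3 2 (total 21).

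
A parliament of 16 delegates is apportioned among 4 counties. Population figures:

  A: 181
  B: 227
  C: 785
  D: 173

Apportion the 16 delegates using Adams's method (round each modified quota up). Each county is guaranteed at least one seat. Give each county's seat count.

Standard divisor 1366/16 ≈ 85.375; standard quotas: A 2.120, B 2.659, C 9.195, D 2.026.
Rounding up gives 3, 3, 10, 3 = 19 seats, so the divisor must be adjusted.
With modified divisor 94: modified quotas A 1.926, B 2.415, C 8.351, D 1.840.
Rounding up: A 2, B 3, C 9, D 2 (total 16).

A: 2, B: 3, C: 9, D: 2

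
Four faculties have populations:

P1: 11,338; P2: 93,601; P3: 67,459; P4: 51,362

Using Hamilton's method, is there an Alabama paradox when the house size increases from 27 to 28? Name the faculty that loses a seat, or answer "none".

P1

At 27 seats: P1 2, P2 11, P3 8, P4 6.
At 28 seats: P1 1, P2 12, P3 9, P4 6.
P1 drops from 2 to 1.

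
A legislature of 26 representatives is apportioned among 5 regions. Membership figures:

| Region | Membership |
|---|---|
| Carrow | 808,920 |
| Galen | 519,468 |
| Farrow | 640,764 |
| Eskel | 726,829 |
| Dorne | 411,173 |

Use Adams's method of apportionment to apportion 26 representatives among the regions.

Standard divisor 3107154/26 ≈ 119505.923; standard quotas: Carrow 6.769, Galen 4.347, Farrow 5.362, Eskel 6.082, Dorne 3.441.
Rounding up gives 7, 5, 6, 7, 4 = 29 seats, so the divisor must be adjusted.
With modified divisor 132300: modified quotas Carrow 6.114, Galen 3.926, Farrow 4.843, Eskel 5.494, Dorne 3.108.
Rounding up: Carrow 7, Galen 4, Farrow 5, Eskel 6, Dorne 4 (total 26).

Carrow 7, Galen 4, Farrow 5, Eskel 6, Dorne 4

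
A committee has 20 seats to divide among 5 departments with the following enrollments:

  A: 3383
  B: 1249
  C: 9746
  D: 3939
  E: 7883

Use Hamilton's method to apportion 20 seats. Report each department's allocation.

Total 26200; standard divisor 26200/20 = 1310.
Standard quotas: A 2.5824, B 0.9534, C 7.4397, D 3.0069, E 6.0176.
Lower quotas: A 2, B 0, C 7, D 3, E 6 (sum 18, leaving 2 seats).
Remainders in descending order: B 0.9534, A 0.5824, C 0.4397, E 0.0176, D 0.0069.
The surplus seats go to B, A.

A 3, B 1, C 7, D 3, E 6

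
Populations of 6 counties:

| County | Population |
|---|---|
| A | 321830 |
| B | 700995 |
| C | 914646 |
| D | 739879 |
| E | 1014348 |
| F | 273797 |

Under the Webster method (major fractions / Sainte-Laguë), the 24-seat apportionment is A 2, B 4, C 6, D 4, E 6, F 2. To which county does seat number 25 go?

Priority for the next seat is population ÷ (current seats + 0.5).
Priorities: A 128732.000, B 155776.667, C 140714.769, D 164417.556, E 156053.538, F 109518.800.
Highest priority: D.

D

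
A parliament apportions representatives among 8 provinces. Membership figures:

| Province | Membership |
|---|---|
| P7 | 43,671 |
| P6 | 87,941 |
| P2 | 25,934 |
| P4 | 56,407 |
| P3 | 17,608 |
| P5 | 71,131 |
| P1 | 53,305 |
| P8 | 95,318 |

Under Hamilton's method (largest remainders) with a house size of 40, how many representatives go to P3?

Standard divisor: 451315 ÷ 40 ≈ 11282.875.
Standard quotas: P7 3.8706, P6 7.7942, P2 2.2985, P4 4.9993, P3 1.5606, P5 6.3043, P1 4.7244, P8 8.4480.
Lower quotas: P7 3, P6 7, P2 2, P4 4, P3 1, P5 6, P1 4, P8 8 (sum 35, leaving 5 seats).
Remainders in descending order: P4 0.9993, P7 0.8706, P6 0.7942, P1 0.7244, P3 0.5606, P8 0.4480, P5 0.3043, P2 0.2985.
Largest remainders: P4, P7, P6, P1, P3 receive the extra seats.
P3 receives 2.

2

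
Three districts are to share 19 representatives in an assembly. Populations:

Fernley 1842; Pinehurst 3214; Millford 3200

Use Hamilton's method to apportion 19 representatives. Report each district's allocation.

Standard divisor: 8256 ÷ 19 ≈ 434.526.
Standard quotas: Fernley 4.239, Pinehurst 7.397, Millford 7.364.
Lower quotas: Fernley 4, Pinehurst 7, Millford 7 (sum 18, leaving 1 seat).
Remainders in descending order: Pinehurst 0.397, Millford 0.364, Fernley 0.239.
Largest remainder: Pinehurst receives the extra seat.

Fernley 4; Pinehurst 8; Millford 7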